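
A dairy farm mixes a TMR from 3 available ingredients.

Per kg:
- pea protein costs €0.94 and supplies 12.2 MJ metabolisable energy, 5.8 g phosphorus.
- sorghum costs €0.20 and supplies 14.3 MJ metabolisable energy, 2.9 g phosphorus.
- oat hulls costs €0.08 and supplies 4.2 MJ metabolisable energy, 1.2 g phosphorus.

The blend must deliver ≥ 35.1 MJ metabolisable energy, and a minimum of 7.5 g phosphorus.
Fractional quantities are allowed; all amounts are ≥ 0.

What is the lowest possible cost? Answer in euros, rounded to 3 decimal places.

Let x1 = kg of pea protein, x2 = kg of sorghum, x3 = kg of oat hulls.
Minimize 0.94x1 + 0.2x2 + 0.08x3 subject to:
  12.2x1 + 14.3x2 + 4.2x3 ≥ 35.1   (metabolisable energy)
  5.8x1 + 2.9x2 + 1.2x3 ≥ 7.5   (phosphorus)
  x1, x2, x3 ≥ 0.
At the optimum only sorghum, oat hulls are positive (pea protein = 0). Binding constraints: metabolisable energy and phosphorus.
So sorghum = 2.133 kg, oat hulls = 1.096 kg.
Total cost: 0.2·2.133 + 0.08·1.096 = 0.51428.

€0.514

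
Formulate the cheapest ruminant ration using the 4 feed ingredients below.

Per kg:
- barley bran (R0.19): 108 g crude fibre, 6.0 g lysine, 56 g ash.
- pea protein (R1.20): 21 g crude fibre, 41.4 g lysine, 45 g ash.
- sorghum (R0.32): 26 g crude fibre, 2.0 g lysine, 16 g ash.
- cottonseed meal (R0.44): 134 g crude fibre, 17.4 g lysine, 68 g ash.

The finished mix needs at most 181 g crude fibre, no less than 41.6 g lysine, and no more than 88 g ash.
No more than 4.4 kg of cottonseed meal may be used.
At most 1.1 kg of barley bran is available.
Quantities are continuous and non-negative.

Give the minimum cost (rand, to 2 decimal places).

Set it up as a linear program. Let x1 = kg of barley bran, x2 = kg of pea protein, x3 = kg of sorghum, x4 = kg of cottonseed meal.
Minimize 0.19x1 + 1.2x2 + 0.32x3 + 0.44x4 subject to:
  108x1 + 21x2 + 26x3 + 134x4 ≤ 181   (crude fibre)
  6x1 + 41.4x2 + 2x3 + 17.4x4 ≥ 41.6   (lysine)
  56x1 + 45x2 + 16x3 + 68x4 ≤ 88   (ash)
  x4 ≤ 4.4
  x1 ≤ 1.1
  x1, x2, x3, x4 ≥ 0.
At the optimum only pea protein, cottonseed meal are positive (barley bran, sorghum = 0). There the lysine and ash constraints are tight.
Optimal quantities: pea protein = 0.6385 kg, cottonseed meal = 0.8716 kg.
Cost = 1.2·0.6385 + 0.44·0.8716 = 1.1497.

R1.15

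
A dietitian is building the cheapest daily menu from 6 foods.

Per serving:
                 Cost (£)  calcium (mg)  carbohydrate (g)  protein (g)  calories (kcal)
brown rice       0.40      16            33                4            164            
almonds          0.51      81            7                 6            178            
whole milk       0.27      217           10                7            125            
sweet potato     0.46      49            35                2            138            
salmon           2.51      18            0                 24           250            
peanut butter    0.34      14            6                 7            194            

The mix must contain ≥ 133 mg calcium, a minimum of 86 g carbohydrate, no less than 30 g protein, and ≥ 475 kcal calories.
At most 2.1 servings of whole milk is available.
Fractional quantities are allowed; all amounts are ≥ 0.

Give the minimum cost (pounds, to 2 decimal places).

Let x1 = servings of brown rice, x2 = servings of almonds, x3 = servings of whole milk, x4 = servings of sweet potato, x5 = servings of salmon, x6 = servings of peanut butter.
min 0.4x1 + 0.51x2 + 0.27x3 + 0.46x4 + 2.51x5 + 0.34x6 with:
  16x1 + 81x2 + 217x3 + 49x4 + 18x5 + 14x6 ≥ 133   (calcium)
  33x1 + 7x2 + 10x3 + 35x4 + 6x6 ≥ 86   (carbohydrate)
  4x1 + 6x2 + 7x3 + 2x4 + 24x5 + 7x6 ≥ 30   (protein)
  164x1 + 178x2 + 125x3 + 138x4 + 250x5 + 194x6 ≥ 475   (calories)
  x3 ≤ 2.1
  x1, x2, x3, x4, x5, x6 ≥ 0.
The optimal basis is {brown rice, whole milk, peanut butter}; almonds, sweet potato, salmon drop out. The carbohydrate, protein, the whole milk cap requirements are met with equality.
So brown rice = 1.755 servings, whole milk = 2.1 servings, peanut butter = 1.183 servings.
Total cost: 0.4·1.755 + 0.27·2.1 + 0.34·1.183 = 1.6712.

£1.67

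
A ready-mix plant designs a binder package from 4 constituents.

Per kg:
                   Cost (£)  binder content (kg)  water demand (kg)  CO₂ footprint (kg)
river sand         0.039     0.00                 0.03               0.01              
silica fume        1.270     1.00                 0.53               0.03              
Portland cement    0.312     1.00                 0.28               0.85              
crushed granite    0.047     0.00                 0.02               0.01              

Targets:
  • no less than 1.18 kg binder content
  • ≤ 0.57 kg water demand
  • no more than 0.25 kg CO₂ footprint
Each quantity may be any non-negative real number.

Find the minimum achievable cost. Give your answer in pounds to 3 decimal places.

Let x1 = kg of river sand, x2 = kg of silica fume, x3 = kg of Portland cement, x4 = kg of crushed granite.
min 0.039x1 + 1.27x2 + 0.312x3 + 0.047x4 s.t.:
  1x2 + 1x3 ≥ 1.18   (binder content)
  0.03x1 + 0.53x2 + 0.28x3 + 0.02x4 ≤ 0.57   (water demand)
  0.01x1 + 0.03x2 + 0.85x3 + 0.01x4 ≤ 0.25   (CO₂ footprint)
  x1, x2, x3, x4 ≥ 0.
At the optimum only silica fume, Portland cement are positive (river sand, crushed granite = 0). The binder content and CO₂ footprint requirements are met with equality.
So silica fume = 0.9183 kg, Portland cement = 0.2617 kg.
Total cost: 1.27·0.9183 + 0.312·0.2617 = 1.24789.

£1.248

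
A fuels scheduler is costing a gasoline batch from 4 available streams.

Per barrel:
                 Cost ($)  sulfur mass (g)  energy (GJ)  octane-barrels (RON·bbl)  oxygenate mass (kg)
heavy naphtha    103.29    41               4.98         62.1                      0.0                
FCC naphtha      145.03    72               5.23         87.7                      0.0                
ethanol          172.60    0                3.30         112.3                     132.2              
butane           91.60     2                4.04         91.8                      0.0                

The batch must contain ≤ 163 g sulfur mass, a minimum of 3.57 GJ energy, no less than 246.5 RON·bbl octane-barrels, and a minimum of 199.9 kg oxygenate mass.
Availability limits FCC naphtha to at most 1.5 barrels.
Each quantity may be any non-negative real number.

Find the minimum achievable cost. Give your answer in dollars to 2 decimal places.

$337.51

Let x1 = barrels of heavy naphtha, x2 = barrels of FCC naphtha, x3 = barrels of ethanol, x4 = barrels of butane.
Minimise 103.29x1 + 145.03x2 + 172.6x3 + 91.6x4 with:
  41x1 + 72x2 + 2x4 ≤ 163   (sulfur mass)
  4.98x1 + 5.23x2 + 3.3x3 + 4.04x4 ≥ 3.57   (energy)
  62.1x1 + 87.7x2 + 112.3x3 + 91.8x4 ≥ 246.5   (octane-barrels)
  132.2x3 ≥ 199.9   (oxygenate mass)
  x2 ≤ 1.5
  x1, x2, x3, x4 ≥ 0.
The cheapest feasible vertex uses only ethanol, butane; heavy naphtha, FCC naphtha are not used. There the octane-barrels and oxygenate mass constraints are tight.
So ethanol = 1.5121 barrels, butane = 0.83541 barrels.
Total cost: 172.6·1.5121 + 91.6·0.83541 = 337.5120.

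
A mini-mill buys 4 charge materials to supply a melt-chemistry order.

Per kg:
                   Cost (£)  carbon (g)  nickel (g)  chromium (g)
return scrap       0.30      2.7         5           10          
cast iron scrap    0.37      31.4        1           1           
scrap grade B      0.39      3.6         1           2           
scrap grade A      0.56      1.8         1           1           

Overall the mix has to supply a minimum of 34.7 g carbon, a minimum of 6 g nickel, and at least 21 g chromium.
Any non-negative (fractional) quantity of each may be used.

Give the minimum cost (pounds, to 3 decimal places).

Let x1 = kg of return scrap, x2 = kg of cast iron scrap, x3 = kg of scrap grade B, x4 = kg of scrap grade A.
Minimize 0.3x1 + 0.37x2 + 0.39x3 + 0.56x4 s.t.:
  2.7x1 + 31.4x2 + 3.6x3 + 1.8x4 ≥ 34.7   (carbon)
  5x1 + 1x2 + 1x3 + 1x4 ≥ 6   (nickel)
  10x1 + 1x2 + 2x3 + 1x4 ≥ 21   (chromium)
  x1, x2, x3, x4 ≥ 0.
The minimum-cost mix takes nothing from scrap grade B, scrap grade A — only return scrap, cast iron scrap. There the carbon and chromium constraints are tight.
Solving gives x1 = 2.007, x2 = 0.9325.
Cost = 0.3·2.007 + 0.37·0.9325 = 0.94713.

£0.947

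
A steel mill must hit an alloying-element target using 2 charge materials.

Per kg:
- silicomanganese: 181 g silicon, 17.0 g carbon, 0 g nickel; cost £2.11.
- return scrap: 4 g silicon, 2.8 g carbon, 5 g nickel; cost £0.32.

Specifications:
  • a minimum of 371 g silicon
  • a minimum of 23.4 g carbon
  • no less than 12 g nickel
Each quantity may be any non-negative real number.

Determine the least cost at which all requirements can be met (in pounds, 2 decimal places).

£4.98

Let x1 = kg of silicomanganese, x2 = kg of return scrap.
Minimise 2.11x1 + 0.32x2 subject to:
  181x1 + 4x2 ≥ 371   (silicon)
  17x1 + 2.8x2 ≥ 23.4   (carbon)
  5x2 ≥ 12   (nickel)
  x1, x2 ≥ 0.
Both inputs are positive at the optimum. There the silicon and nickel constraints are tight.
So silicomanganese = 1.997 kg, return scrap = 2.4 kg.
Total cost: 2.11·1.997 + 0.32·2.4 = 4.9817.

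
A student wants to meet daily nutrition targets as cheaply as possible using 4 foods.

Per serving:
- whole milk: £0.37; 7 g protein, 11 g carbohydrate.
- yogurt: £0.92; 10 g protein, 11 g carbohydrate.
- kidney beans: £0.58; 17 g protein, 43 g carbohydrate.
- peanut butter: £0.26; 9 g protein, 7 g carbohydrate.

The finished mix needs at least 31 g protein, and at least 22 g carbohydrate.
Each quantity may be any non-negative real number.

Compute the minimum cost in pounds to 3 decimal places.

£0.896

Let x1 = servings of whole milk, x2 = servings of yogurt, x3 = servings of kidney beans, x4 = servings of peanut butter.
Minimize 0.37x1 + 0.92x2 + 0.58x3 + 0.26x4 subject to:
  7x1 + 10x2 + 17x3 + 9x4 ≥ 31   (protein)
  11x1 + 11x2 + 43x3 + 7x4 ≥ 22   (carbohydrate)
  x1, x2, x3, x4 ≥ 0.
The minimum-cost mix takes nothing from whole milk, yogurt, kidney beans — only peanut butter. There the protein constraint is tight.
Solving gives x4 = 3.4444.
Total cost: 0.26·3.4444 = 0.89554.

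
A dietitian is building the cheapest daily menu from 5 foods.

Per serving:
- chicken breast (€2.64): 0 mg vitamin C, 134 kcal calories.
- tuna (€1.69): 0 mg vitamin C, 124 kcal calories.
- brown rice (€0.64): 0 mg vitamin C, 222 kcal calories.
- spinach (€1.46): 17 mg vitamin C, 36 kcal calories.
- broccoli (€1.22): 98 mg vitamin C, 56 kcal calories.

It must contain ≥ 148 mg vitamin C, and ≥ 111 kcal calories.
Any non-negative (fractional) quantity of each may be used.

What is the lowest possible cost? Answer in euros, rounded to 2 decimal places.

€1.92

Treat it as an LP. Let x1 = servings of chicken breast, x2 = servings of tuna, x3 = servings of brown rice, x4 = servings of spinach, x5 = servings of broccoli.
min 2.64x1 + 1.69x2 + 0.64x3 + 1.46x4 + 1.22x5 subject to:
  17x4 + 98x5 ≥ 148   (vitamin C)
  134x1 + 124x2 + 222x3 + 36x4 + 56x5 ≥ 111   (calories)
  x1, x2, x3, x4, x5 ≥ 0.
The cheapest feasible vertex uses only brown rice, broccoli; chicken breast, tuna, spinach are not used. There the vitamin C and calories constraints are tight.
That vertex is x3 = 0.119, x5 = 1.51.
Objective = 0.64·0.119 + 1.22·1.51 = 1.9184.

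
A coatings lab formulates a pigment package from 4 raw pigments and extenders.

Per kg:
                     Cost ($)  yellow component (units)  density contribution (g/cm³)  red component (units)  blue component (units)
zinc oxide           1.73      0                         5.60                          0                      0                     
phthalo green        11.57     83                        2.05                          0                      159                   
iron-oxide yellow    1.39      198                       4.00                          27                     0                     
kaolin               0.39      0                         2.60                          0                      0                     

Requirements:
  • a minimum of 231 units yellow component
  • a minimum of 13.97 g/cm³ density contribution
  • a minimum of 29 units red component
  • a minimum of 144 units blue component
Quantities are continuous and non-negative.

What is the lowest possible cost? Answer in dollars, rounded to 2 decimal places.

$13.14

Let x1 = kg of zinc oxide, x2 = kg of phthalo green, x3 = kg of iron-oxide yellow, x4 = kg of kaolin.
Minimize 1.73x1 + 11.57x2 + 1.39x3 + 0.39x4 subject to:
  83x2 + 198x3 ≥ 231   (yellow component)
  5.6x1 + 2.05x2 + 4x3 + 2.6x4 ≥ 13.97   (density contribution)
  27x3 ≥ 29   (red component)
  159x2 ≥ 144   (blue component)
  x1, x2, x3, x4 ≥ 0.
The optimal basis is {phthalo green, iron-oxide yellow, kaolin}; zinc oxide drops out. There the density contribution, red component, blue component constraints are tight.
Optimal quantities: phthalo green = 0.9057 kg, iron-oxide yellow = 1.074 kg, kaolin = 3.007 kg.
Objective = 11.57·0.9057 + 1.39·1.074 + 0.39·3.007 = 13.1445.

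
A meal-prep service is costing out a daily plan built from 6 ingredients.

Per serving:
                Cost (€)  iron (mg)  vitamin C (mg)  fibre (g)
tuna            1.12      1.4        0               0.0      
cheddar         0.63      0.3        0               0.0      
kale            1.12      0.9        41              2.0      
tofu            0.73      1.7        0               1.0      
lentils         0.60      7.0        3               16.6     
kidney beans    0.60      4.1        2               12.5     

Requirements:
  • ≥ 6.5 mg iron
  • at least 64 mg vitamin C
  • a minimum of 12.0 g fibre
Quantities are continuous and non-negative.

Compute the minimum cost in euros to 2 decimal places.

Let x1 = servings of tuna, x2 = servings of cheddar, x3 = servings of kale, x4 = servings of tofu, x5 = servings of lentils, x6 = servings of kidney beans.
Minimise 1.12x1 + 0.63x2 + 1.12x3 + 0.73x4 + 0.6x5 + 0.6x6 s.t.:
  1.4x1 + 0.3x2 + 0.9x3 + 1.7x4 + 7x5 + 4.1x6 ≥ 6.5   (iron)
  41x3 + 3x5 + 2x6 ≥ 64   (vitamin C)
  2x3 + 1x4 + 16.6x5 + 12.5x6 ≥ 12   (fibre)
  x1, x2, x3, x4, x5, x6 ≥ 0.
At the optimum only kale, lentils are positive (tuna, cheddar, tofu, kidney beans = 0). The iron and vitamin C requirements are met with equality.
So kale = 1.507 servings, lentils = 0.7348 servings.
Hence cost = 1.12·1.507 + 0.6·0.7348 = €2.1287.

€2.13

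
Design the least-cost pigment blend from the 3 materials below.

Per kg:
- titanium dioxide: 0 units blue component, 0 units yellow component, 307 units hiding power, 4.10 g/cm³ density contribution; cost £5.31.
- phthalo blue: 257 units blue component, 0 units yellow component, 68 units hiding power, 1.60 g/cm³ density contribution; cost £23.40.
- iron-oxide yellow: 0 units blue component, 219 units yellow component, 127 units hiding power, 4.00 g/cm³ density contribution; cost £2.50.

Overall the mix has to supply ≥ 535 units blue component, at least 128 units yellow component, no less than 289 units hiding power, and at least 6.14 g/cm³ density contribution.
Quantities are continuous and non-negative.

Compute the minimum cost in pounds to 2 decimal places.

Set it up as a linear program. Let x1 = kg of titanium dioxide, x2 = kg of phthalo blue, x3 = kg of iron-oxide yellow.
Minimize 5.31x1 + 23.4x2 + 2.5x3 with:
  257x2 ≥ 535   (blue component)
  219x3 ≥ 128   (yellow component)
  307x1 + 68x2 + 127x3 ≥ 289   (hiding power)
  4.1x1 + 1.6x2 + 4x3 ≥ 6.14   (density contribution)
  x1, x2, x3 ≥ 0.
The optimal mix uses every input. Binding constraints: blue component, yellow component, hiding power.
That vertex is x1 = 0.23849, x2 = 2.0817, x3 = 0.58447.
Objective = 5.31·0.23849 + 23.4·2.0817 + 2.5·0.58447 = 51.4393.

£51.44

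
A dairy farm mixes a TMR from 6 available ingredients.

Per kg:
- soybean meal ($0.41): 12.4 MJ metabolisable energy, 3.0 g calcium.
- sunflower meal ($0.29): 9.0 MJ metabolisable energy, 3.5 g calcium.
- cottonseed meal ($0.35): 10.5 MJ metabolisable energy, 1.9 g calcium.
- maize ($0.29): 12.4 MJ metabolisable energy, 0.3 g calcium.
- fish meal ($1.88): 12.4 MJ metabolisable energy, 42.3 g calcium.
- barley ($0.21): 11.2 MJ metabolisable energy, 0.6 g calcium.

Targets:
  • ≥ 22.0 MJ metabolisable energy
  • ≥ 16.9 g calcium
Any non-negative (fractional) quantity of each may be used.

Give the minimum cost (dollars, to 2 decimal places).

$1.03

Set it up as a linear program. Let x1 = kg of soybean meal, x2 = kg of sunflower meal, x3 = kg of cottonseed meal, x4 = kg of maize, x5 = kg of fish meal, x6 = kg of barley.
min 0.41x1 + 0.29x2 + 0.35x3 + 0.29x4 + 1.88x5 + 0.21x6 with:
  12.4x1 + 9x2 + 10.5x3 + 12.4x4 + 12.4x5 + 11.2x6 ≥ 22   (metabolisable energy)
  3x1 + 3.5x2 + 1.9x3 + 0.3x4 + 42.3x5 + 0.6x6 ≥ 16.9   (calcium)
  x1, x2, x3, x4, x5, x6 ≥ 0.
The minimum-cost mix takes nothing from soybean meal, sunflower meal, cottonseed meal, maize — only fish meal, barley. There the metabolisable energy and calcium constraints are tight.
Optimal quantities: fish meal = 0.3776 kg, barley = 1.546 kg.
Cost = 1.88·0.3776 + 0.21·1.546 = 1.0345.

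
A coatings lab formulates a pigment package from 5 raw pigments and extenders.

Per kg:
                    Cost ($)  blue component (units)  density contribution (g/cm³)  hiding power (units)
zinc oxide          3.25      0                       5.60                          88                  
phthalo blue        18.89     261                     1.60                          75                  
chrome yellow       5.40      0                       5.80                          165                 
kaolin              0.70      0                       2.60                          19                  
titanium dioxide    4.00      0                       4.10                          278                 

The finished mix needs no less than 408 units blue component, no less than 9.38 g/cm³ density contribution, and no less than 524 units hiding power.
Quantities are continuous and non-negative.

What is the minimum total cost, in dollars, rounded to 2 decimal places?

$35.54

Set it up as a linear program. Let x1 = kg of zinc oxide, x2 = kg of phthalo blue, x3 = kg of chrome yellow, x4 = kg of kaolin, x5 = kg of titanium dioxide.
min 3.25x1 + 18.89x2 + 5.4x3 + 0.7x4 + 4x5 subject to:
  261x2 ≥ 408   (blue component)
  5.6x1 + 1.6x2 + 5.8x3 + 2.6x4 + 4.1x5 ≥ 9.38   (density contribution)
  88x1 + 75x2 + 165x3 + 19x4 + 278x5 ≥ 524   (hiding power)
  x1, x2, x3, x4, x5 ≥ 0.
The minimum-cost mix takes nothing from zinc oxide, chrome yellow — only phthalo blue, kaolin, titanium dioxide. There the blue component, density contribution, hiding power constraints are tight.
That vertex is x2 = 1.563, x4 = 0.3793, x5 = 1.437.
Objective = 18.89·1.563 + 0.7·0.3793 + 4·1.437 = 35.5386.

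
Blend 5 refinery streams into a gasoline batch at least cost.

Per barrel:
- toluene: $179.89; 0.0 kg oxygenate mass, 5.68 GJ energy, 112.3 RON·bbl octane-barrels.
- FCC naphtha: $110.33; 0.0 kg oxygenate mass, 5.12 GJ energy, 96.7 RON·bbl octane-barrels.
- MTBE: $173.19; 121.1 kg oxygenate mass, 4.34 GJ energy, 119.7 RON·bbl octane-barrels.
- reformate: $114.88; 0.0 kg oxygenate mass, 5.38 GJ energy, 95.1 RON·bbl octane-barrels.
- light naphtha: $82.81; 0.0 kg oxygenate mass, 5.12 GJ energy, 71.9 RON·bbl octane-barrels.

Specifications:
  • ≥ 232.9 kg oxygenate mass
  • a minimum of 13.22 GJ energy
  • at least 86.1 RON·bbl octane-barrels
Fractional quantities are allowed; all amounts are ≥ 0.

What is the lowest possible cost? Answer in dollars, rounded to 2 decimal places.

$411.90

Let x1 = barrels of toluene, x2 = barrels of FCC naphtha, x3 = barrels of MTBE, x4 = barrels of reformate, x5 = barrels of light naphtha.
Minimize 179.89x1 + 110.33x2 + 173.19x3 + 114.88x4 + 82.81x5 with:
  121.1x3 ≥ 232.9   (oxygenate mass)
  5.68x1 + 5.12x2 + 4.34x3 + 5.38x4 + 5.12x5 ≥ 13.22   (energy)
  112.3x1 + 96.7x2 + 119.7x3 + 95.1x4 + 71.9x5 ≥ 86.1   (octane-barrels)
  x1, x2, x3, x4, x5 ≥ 0.
The minimum-cost mix takes nothing from toluene, FCC naphtha, reformate — only MTBE, light naphtha. Binding constraints: oxygenate mass and energy.
Solving gives x3 = 1.9232, x5 = 0.95182.
Hence cost = 173.19·1.9232 + 82.81·0.95182 = $411.8992.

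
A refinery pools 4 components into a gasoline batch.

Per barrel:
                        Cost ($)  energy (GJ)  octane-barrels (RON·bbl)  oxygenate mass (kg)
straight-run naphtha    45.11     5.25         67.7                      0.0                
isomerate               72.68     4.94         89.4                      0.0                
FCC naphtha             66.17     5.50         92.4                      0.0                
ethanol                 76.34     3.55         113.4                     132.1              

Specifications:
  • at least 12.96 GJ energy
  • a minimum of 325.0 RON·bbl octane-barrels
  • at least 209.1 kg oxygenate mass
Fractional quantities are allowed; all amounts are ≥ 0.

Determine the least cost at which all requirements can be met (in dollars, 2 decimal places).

$217.79

Treat it as an LP. Let x1 = barrels of straight-run naphtha, x2 = barrels of isomerate, x3 = barrels of FCC naphtha, x4 = barrels of ethanol.
min 45.11x1 + 72.68x2 + 66.17x3 + 76.34x4 s.t.:
  5.25x1 + 4.94x2 + 5.5x3 + 3.55x4 ≥ 12.96   (energy)
  67.7x1 + 89.4x2 + 92.4x3 + 113.4x4 ≥ 325   (octane-barrels)
  132.1x4 ≥ 209.1   (oxygenate mass)
  x1, x2, x3, x4 ≥ 0.
The optimal basis is {straight-run naphtha, ethanol}; isomerate, FCC naphtha drop out. There the octane-barrels and oxygenate mass constraints are tight.
Solving gives x1 = 2.149, x4 = 1.583.
Hence cost = 45.11·2.149 + 76.34·1.583 = $217.7876.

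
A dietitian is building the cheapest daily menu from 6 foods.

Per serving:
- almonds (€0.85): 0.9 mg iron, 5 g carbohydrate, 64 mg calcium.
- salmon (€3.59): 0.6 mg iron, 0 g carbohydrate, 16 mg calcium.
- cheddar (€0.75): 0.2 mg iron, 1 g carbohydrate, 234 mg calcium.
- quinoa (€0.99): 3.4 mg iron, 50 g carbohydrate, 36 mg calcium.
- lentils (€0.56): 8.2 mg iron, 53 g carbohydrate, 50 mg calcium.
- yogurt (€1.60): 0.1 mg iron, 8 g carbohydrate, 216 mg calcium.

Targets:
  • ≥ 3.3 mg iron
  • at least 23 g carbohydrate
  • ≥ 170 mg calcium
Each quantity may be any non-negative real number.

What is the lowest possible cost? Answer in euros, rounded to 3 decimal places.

Let x1 = servings of almonds, x2 = servings of salmon, x3 = servings of cheddar, x4 = servings of quinoa, x5 = servings of lentils, x6 = servings of yogurt.
Minimize 0.85x1 + 3.59x2 + 0.75x3 + 0.99x4 + 0.56x5 + 1.6x6 subject to:
  0.9x1 + 0.6x2 + 0.2x3 + 3.4x4 + 8.2x5 + 0.1x6 ≥ 3.3   (iron)
  5x1 + 1x3 + 50x4 + 53x5 + 8x6 ≥ 23   (carbohydrate)
  64x1 + 16x2 + 234x3 + 36x4 + 50x5 + 216x6 ≥ 170   (calcium)
  x1, x2, x3, x4, x5, x6 ≥ 0.
The optimal basis is {cheddar, lentils}; almonds, salmon, quinoa, yogurt drop out. There the carbohydrate and calcium constraints are tight.
So cheddar = 0.6363 servings, lentils = 0.422 servings.
Objective = 0.75·0.6363 + 0.56·0.422 = 0.71355.

€0.714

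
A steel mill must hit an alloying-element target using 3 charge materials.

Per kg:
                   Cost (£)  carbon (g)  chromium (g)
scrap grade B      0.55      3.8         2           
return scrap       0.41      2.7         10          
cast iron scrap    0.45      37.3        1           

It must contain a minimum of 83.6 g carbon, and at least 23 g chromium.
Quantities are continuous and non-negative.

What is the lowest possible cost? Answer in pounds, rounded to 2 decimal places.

Treat it as an LP. Let x1 = kg of scrap grade B, x2 = kg of return scrap, x3 = kg of cast iron scrap.
Minimise 0.55x1 + 0.41x2 + 0.45x3 subject to:
  3.8x1 + 2.7x2 + 37.3x3 ≥ 83.6   (carbon)
  2x1 + 10x2 + 1x3 ≥ 23   (chromium)
  x1, x2, x3 ≥ 0.
The minimum-cost mix takes nothing from scrap grade B — only return scrap, cast iron scrap. Binding constraints: carbon and chromium.
Optimal quantities: return scrap = 2.091 kg, cast iron scrap = 2.09 kg.
Cost = 0.41·2.091 + 0.45·2.09 = 1.7978.

£1.80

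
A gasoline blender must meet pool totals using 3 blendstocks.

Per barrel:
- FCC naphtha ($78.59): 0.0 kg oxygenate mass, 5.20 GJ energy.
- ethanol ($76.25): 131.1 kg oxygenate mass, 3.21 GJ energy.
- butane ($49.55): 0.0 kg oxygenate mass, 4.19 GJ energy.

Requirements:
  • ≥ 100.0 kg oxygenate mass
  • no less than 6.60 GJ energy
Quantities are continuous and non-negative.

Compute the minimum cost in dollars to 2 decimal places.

$107.26

Let x1 = barrels of FCC naphtha, x2 = barrels of ethanol, x3 = barrels of butane.
Minimise 78.59x1 + 76.25x2 + 49.55x3 s.t.:
  131.1x2 ≥ 100   (oxygenate mass)
  5.2x1 + 3.21x2 + 4.19x3 ≥ 6.6   (energy)
  x1, x2, x3 ≥ 0.
The optimal basis is {ethanol, butane}; FCC naphtha drops out. Binding constraints: oxygenate mass and energy.
So ethanol = 0.7628 barrels, butane = 0.9908 barrels.
Total cost: 76.25·0.7628 + 49.55·0.9908 = 107.2576.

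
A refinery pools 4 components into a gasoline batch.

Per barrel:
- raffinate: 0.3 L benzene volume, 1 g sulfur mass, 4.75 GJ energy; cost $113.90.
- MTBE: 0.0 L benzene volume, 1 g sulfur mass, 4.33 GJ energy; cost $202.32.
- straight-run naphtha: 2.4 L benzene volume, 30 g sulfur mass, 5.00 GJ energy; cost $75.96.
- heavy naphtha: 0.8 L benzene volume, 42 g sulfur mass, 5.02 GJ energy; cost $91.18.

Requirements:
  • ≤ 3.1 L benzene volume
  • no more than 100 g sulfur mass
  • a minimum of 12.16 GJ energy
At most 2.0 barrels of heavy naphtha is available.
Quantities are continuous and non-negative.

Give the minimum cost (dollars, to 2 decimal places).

$210.10

Let x1 = barrels of raffinate, x2 = barrels of MTBE, x3 = barrels of straight-run naphtha, x4 = barrels of heavy naphtha.
Minimize 113.9x1 + 202.32x2 + 75.96x3 + 91.18x4 with:
  0.3x1 + 2.4x3 + 0.8x4 ≤ 3.1   (benzene volume)
  1x1 + 1x2 + 30x3 + 42x4 ≤ 100   (sulfur mass)
  4.75x1 + 4.33x2 + 5x3 + 5.02x4 ≥ 12.16   (energy)
  x4 ≤ 2
  x1, x2, x3, x4 ≥ 0.
The optimal basis is {straight-run naphtha, heavy naphtha}; raffinate, MTBE drop out. There the benzene volume and energy constraints are tight.
So straight-run naphtha = 0.7249 barrels, heavy naphtha = 1.7003 barrels.
Total cost: 75.96·0.7249 + 91.18·1.7003 = 210.0968.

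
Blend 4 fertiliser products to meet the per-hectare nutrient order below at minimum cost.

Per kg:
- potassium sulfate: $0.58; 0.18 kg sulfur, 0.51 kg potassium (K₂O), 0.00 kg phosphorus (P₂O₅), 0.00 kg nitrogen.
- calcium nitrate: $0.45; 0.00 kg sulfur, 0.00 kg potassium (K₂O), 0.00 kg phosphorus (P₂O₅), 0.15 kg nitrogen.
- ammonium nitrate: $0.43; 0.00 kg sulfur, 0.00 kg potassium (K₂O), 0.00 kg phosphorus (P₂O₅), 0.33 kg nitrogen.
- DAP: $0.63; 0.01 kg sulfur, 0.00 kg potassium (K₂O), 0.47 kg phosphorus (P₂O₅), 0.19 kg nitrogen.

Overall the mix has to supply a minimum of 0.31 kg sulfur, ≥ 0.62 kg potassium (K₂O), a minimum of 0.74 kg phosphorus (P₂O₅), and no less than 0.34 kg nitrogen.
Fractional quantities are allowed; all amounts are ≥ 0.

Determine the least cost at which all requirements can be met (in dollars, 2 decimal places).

Treat it as an LP. Let x1 = kg of potassium sulfate, x2 = kg of calcium nitrate, x3 = kg of ammonium nitrate, x4 = kg of DAP.
min 0.58x1 + 0.45x2 + 0.43x3 + 0.63x4 s.t.:
  0.18x1 + 0.01x4 ≥ 0.31   (sulfur)
  0.51x1 ≥ 0.62   (potassium (K₂O))
  0.47x4 ≥ 0.74   (phosphorus (P₂O₅))
  0.15x2 + 0.33x3 + 0.19x4 ≥ 0.34   (nitrogen)
  x1, x2, x3, x4 ≥ 0.
The cheapest feasible vertex uses only potassium sulfate, ammonium nitrate, DAP; calcium nitrate is not used. Binding constraints: sulfur, phosphorus (P₂O₅), nitrogen.
So potassium sulfate = 1.635 kg, ammonium nitrate = 0.1238 kg, DAP = 1.574 kg.
Hence cost = 0.58·1.635 + 0.43·0.1238 + 0.63·1.574 = $1.9932.

$1.99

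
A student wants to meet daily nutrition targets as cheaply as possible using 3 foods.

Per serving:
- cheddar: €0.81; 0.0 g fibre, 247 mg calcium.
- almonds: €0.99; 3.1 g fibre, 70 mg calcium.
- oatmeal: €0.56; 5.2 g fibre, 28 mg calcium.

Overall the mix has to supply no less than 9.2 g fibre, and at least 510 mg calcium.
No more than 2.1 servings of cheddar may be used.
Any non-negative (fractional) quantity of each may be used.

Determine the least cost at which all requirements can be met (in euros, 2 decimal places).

Set it up as a linear program. Let x1 = servings of cheddar, x2 = servings of almonds, x3 = servings of oatmeal.
Minimise 0.81x1 + 0.99x2 + 0.56x3 subject to:
  3.1x2 + 5.2x3 ≥ 9.2   (fibre)
  247x1 + 70x2 + 28x3 ≥ 510   (calcium)
  x1 ≤ 2.1
  x1, x2, x3 ≥ 0.
At the optimum only cheddar, oatmeal are positive (almonds = 0). Binding constraints: fibre and calcium.
That vertex is x1 = 1.864, x3 = 1.769.
Total cost: 0.81·1.864 + 0.56·1.769 = 2.5005.

€2.50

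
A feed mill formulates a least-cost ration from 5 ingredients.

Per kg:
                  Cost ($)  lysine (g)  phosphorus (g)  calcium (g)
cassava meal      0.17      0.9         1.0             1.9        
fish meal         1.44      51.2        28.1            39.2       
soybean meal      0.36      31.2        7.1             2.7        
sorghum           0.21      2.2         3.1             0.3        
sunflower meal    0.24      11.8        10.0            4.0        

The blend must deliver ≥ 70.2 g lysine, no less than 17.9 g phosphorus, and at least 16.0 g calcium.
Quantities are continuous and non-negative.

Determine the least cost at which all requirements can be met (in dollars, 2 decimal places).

$1.05

This is a linear program. Let x1 = kg of cassava meal, x2 = kg of fish meal, x3 = kg of soybean meal, x4 = kg of sorghum, x5 = kg of sunflower meal.
min 0.17x1 + 1.44x2 + 0.36x3 + 0.21x4 + 0.24x5 s.t.:
  0.9x1 + 51.2x2 + 31.2x3 + 2.2x4 + 11.8x5 ≥ 70.2   (lysine)
  1x1 + 28.1x2 + 7.1x3 + 3.1x4 + 10x5 ≥ 17.9   (phosphorus)
  1.9x1 + 39.2x2 + 2.7x3 + 0.3x4 + 4x5 ≥ 16   (calcium)
  x1, x2, x3, x4, x5 ≥ 0.
At the optimum only fish meal, soybean meal are positive (cassava meal, sorghum, sunflower meal = 0). The lysine and calcium requirements are met with equality.
Optimal quantities: fish meal = 0.2855 kg, soybean meal = 1.782 kg.
Cost = 1.44·0.2855 + 0.36·1.782 = 1.0526.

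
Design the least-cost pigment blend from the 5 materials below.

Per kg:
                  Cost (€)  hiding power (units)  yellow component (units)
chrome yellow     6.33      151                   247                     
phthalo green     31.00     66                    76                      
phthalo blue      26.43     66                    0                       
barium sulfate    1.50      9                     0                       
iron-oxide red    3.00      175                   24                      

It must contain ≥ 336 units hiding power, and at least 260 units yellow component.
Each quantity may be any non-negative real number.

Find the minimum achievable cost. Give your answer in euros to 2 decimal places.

This is a linear program. Let x1 = kg of chrome yellow, x2 = kg of phthalo green, x3 = kg of phthalo blue, x4 = kg of barium sulfate, x5 = kg of iron-oxide red.
Minimize 6.33x1 + 31x2 + 26.43x3 + 1.5x4 + 3x5 subject to:
  151x1 + 66x2 + 66x3 + 9x4 + 175x5 ≥ 336   (hiding power)
  247x1 + 76x2 + 24x5 ≥ 260   (yellow component)
  x1, x2, x3, x4, x5 ≥ 0.
The minimum-cost mix takes nothing from phthalo green, phthalo blue, barium sulfate — only chrome yellow, iron-oxide red. There the hiding power and yellow component constraints are tight.
So chrome yellow = 0.9453 kg, iron-oxide red = 1.104 kg.
Total cost: 6.33·0.9453 + 3·1.104 = 9.2957.

€9.30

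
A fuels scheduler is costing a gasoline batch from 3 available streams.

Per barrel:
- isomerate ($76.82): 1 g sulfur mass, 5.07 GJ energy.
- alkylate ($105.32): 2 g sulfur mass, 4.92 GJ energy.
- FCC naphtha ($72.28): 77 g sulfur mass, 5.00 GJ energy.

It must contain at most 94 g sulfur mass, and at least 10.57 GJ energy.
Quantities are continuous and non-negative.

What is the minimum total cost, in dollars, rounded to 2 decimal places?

$155.95

This is a linear program. Let x1 = barrels of isomerate, x2 = barrels of alkylate, x3 = barrels of FCC naphtha.
min 76.82x1 + 105.32x2 + 72.28x3 subject to:
  1x1 + 2x2 + 77x3 ≤ 94   (sulfur mass)
  5.07x1 + 4.92x2 + 5x3 ≥ 10.57   (energy)
  x1, x2, x3 ≥ 0.
The optimal basis is {isomerate, FCC naphtha}; alkylate drops out. Binding constraints: sulfur mass and energy.
Solving gives x1 = 0.89232, x3 = 1.2092.
Total cost: 76.82·0.89232 + 72.28·1.2092 = 155.9490.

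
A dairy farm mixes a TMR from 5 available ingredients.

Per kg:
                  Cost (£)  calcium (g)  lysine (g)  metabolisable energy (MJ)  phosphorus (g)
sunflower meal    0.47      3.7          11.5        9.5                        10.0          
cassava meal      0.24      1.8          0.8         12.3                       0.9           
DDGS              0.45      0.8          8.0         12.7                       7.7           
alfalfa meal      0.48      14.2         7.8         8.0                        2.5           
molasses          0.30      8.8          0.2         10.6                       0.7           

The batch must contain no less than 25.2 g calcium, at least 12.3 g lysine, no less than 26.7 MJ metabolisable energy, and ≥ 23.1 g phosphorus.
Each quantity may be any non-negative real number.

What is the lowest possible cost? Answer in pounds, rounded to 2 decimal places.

Let x1 = kg of sunflower meal, x2 = kg of cassava meal, x3 = kg of DDGS, x4 = kg of alfalfa meal, x5 = kg of molasses.
min 0.47x1 + 0.24x2 + 0.45x3 + 0.48x4 + 0.3x5 s.t.:
  3.7x1 + 1.8x2 + 0.8x3 + 14.2x4 + 8.8x5 ≥ 25.2   (calcium)
  11.5x1 + 0.8x2 + 8x3 + 7.8x4 + 0.2x5 ≥ 12.3   (lysine)
  9.5x1 + 12.3x2 + 12.7x3 + 8x4 + 10.6x5 ≥ 26.7   (metabolisable energy)
  10x1 + 0.9x2 + 7.7x3 + 2.5x4 + 0.7x5 ≥ 23.1   (phosphorus)
  x1, x2, x3, x4, x5 ≥ 0.
The minimum-cost mix takes nothing from cassava meal, DDGS, molasses — only sunflower meal, alfalfa meal. There the calcium and phosphorus constraints are tight.
Optimal quantities: sunflower meal = 1.996 kg, alfalfa meal = 1.254 kg.
Objective = 0.47·1.996 + 0.48·1.254 = 1.5400.

£1.54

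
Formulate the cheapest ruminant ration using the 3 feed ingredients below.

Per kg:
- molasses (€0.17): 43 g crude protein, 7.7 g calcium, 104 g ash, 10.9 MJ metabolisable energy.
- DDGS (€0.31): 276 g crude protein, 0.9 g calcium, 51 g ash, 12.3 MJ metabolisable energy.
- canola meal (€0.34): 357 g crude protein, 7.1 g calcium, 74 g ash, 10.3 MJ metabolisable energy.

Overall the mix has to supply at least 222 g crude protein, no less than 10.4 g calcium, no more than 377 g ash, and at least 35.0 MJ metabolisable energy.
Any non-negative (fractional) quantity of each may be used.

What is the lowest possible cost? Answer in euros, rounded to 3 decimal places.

Set it up as a linear program. Let x1 = kg of molasses, x2 = kg of DDGS, x3 = kg of canola meal.
min 0.17x1 + 0.31x2 + 0.34x3 with:
  43x1 + 276x2 + 357x3 ≥ 222   (crude protein)
  7.7x1 + 0.9x2 + 7.1x3 ≥ 10.4   (calcium)
  104x1 + 51x2 + 74x3 ≤ 377   (ash)
  10.9x1 + 12.3x2 + 10.3x3 ≥ 35   (metabolisable energy)
  x1, x2, x3 ≥ 0.
The cheapest feasible vertex uses only molasses, DDGS; canola meal is not used. There the crude protein and metabolisable energy constraints are tight.
So molasses = 2.7947 kg, DDGS = 0.36895 kg.
Total cost: 0.17·2.7947 + 0.31·0.36895 = 0.58947.

€0.589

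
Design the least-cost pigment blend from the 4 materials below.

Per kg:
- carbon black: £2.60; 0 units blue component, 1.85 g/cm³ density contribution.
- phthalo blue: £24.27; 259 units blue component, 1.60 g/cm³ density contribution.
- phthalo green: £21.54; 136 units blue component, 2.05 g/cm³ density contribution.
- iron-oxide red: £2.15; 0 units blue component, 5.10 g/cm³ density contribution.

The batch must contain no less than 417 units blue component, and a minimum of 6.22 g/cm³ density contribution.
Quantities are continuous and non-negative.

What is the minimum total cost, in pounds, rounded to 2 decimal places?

£40.61

This is a linear program. Let x1 = kg of carbon black, x2 = kg of phthalo blue, x3 = kg of phthalo green, x4 = kg of iron-oxide red.
Minimize 2.6x1 + 24.27x2 + 21.54x3 + 2.15x4 s.t.:
  259x2 + 136x3 ≥ 417   (blue component)
  1.85x1 + 1.6x2 + 2.05x3 + 5.1x4 ≥ 6.22   (density contribution)
  x1, x2, x3, x4 ≥ 0.
The cheapest feasible vertex uses only phthalo blue, iron-oxide red; carbon black, phthalo green are not used. The blue component and density contribution requirements are met with equality.
Optimal quantities: phthalo blue = 1.61 kg, iron-oxide red = 0.7145 kg.
Objective = 24.27·1.61 + 2.15·0.7145 = 40.6109.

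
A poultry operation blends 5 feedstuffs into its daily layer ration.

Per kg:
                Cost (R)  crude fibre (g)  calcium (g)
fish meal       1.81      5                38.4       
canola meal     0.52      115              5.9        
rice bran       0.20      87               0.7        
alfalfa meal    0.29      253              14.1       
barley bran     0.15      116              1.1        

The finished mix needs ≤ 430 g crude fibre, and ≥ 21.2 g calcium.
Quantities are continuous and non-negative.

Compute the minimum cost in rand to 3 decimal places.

This is a linear program. Let x1 = kg of fish meal, x2 = kg of canola meal, x3 = kg of rice bran, x4 = kg of alfalfa meal, x5 = kg of barley bran.
min 1.81x1 + 0.52x2 + 0.2x3 + 0.29x4 + 0.15x5 subject to:
  5x1 + 115x2 + 87x3 + 253x4 + 116x5 ≤ 430   (crude fibre)
  38.4x1 + 5.9x2 + 0.7x3 + 14.1x4 + 1.1x5 ≥ 21.2   (calcium)
  x1, x2, x3, x4, x5 ≥ 0.
The cheapest feasible vertex uses only alfalfa meal; fish meal, canola meal, rice bran, barley bran are not used. The calcium requirement is met with equality.
So alfalfa meal = 1.504 kg.
Total cost: 0.29·1.504 = 0.43616.

R0.436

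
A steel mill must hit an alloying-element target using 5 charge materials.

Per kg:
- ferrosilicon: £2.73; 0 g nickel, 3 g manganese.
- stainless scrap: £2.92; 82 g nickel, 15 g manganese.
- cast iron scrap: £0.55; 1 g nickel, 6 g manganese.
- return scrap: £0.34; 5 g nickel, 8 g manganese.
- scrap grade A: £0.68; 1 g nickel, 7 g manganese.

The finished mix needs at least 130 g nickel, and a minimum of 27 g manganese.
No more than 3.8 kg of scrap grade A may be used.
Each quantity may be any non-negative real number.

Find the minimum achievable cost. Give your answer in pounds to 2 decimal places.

Let x1 = kg of ferrosilicon, x2 = kg of stainless scrap, x3 = kg of cast iron scrap, x4 = kg of return scrap, x5 = kg of scrap grade A.
Minimize 2.73x1 + 2.92x2 + 0.55x3 + 0.34x4 + 0.68x5 s.t.:
  82x2 + 1x3 + 5x4 + 1x5 ≥ 130   (nickel)
  3x1 + 15x2 + 6x3 + 8x4 + 7x5 ≥ 27   (manganese)
  x5 ≤ 3.8
  x1, x2, x3, x4, x5 ≥ 0.
At the optimum only stainless scrap, return scrap are positive (ferrosilicon, cast iron scrap, scrap grade A = 0). There the nickel and manganese constraints are tight.
So stainless scrap = 1.558 kg, return scrap = 0.4544 kg.
Total cost: 2.92·1.558 + 0.34·0.4544 = 4.7039.

£4.70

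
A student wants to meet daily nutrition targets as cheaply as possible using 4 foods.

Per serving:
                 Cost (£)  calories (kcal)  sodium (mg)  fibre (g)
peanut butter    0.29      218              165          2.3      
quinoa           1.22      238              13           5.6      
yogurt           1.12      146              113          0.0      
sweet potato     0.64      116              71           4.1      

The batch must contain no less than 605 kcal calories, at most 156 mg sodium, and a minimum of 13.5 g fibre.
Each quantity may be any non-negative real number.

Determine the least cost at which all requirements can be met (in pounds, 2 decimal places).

Set it up as a linear program. Let x1 = servings of peanut butter, x2 = servings of quinoa, x3 = servings of yogurt, x4 = servings of sweet potato.
Minimise 0.29x1 + 1.22x2 + 1.12x3 + 0.64x4 subject to:
  218x1 + 238x2 + 146x3 + 116x4 ≥ 605   (calories)
  165x1 + 13x2 + 113x3 + 71x4 ≤ 156   (sodium)
  2.3x1 + 5.6x2 + 4.1x4 ≥ 13.5   (fibre)
  x1, x2, x3, x4 ≥ 0.
The optimal basis is {peanut butter, quinoa, sweet potato}; yogurt drops out. Binding constraints: calories, sodium, fibre.
Optimal quantities: peanut butter = 0.5501 servings, quinoa = 1.746 servings, sweet potato = 0.5991 servings.
Total cost: 0.29·0.5501 + 1.22·1.746 + 0.64·0.5991 = 2.6731.

£2.67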